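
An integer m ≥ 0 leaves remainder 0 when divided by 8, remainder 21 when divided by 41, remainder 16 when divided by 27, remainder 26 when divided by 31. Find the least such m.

78208

The moduli are pairwise coprime; N = 8·41·27·31 = 274536.
N/8 = 34317; 34317 ≡ 5 (mod 8); 5·5 ≡ 1, so inverse 5.
N/41 = 6696; 6696 ≡ 13 (mod 41); 13·19 ≡ 1, so inverse 19.
N/27 = 10168; 10168 ≡ 16 (mod 27); 16·22 ≡ 1, so inverse 22.
N/31 = 8856; 8856 ≡ 21 (mod 31); 21·3 ≡ 1, so inverse 3.
m ≡ 0·34317·5 + 21·6696·19 + 16·10168·22 + 26·8856·3 = 6941608.
6941608 mod 274536 = 78208.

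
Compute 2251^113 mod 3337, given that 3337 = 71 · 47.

Mod 71: 2251 ≡ 50; by Fermat, exponent reduces to 113 mod 70 = 43; 50^43 ≡ 2 (mod 71).
Mod 47: 2251 ≡ 42; by Fermat, exponent reduces to 113 mod 46 = 21; 42^21 ≡ 32 (mod 47).
Combine by CRT: x ≡ 2 (mod 71), x ≡ 32 (mod 47) ⇒ x ≡ 925 (mod 3337).

925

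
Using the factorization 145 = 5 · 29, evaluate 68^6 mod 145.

Mod 5: 68 ≡ 3; by Fermat, exponent reduces to 6 mod 4 = 2; 3^2 ≡ 4 (mod 5).
Mod 29: 68 ≡ 10; 10^6 ≡ 22 (mod 29).
Combine by CRT: x ≡ 4 (mod 5), x ≡ 22 (mod 29) ⇒ x ≡ 109 (mod 145).

109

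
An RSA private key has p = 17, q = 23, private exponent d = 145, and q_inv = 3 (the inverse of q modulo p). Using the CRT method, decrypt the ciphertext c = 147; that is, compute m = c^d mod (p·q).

334

d_p = d mod (p−1) = 145 mod 16 = 1; d_q = d mod (q−1) = 13.
m₁ = c^(d_p) mod p: c ≡ 11 (mod 17), and 11^1 mod 17 = 11.
m₂ = c^(d_q) mod q: c ≡ 9 (mod 23), and 9^13 mod 23 = 12.
h = q_inv·(m₁ − m₂) mod p = 3·(11 − 12) mod 17 = 14.
m = m₂ + h·q = 12 + 14·23 = 334.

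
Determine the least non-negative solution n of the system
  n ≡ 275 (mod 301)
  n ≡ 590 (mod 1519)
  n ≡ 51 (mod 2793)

gcd(301, 1519) = 7 and 7 | (590 − 275), so the pair is consistent; merging gives n ≡ 64388 (mod 65317), where 65317 = lcm(301, 1519).
gcd(65317, 2793) = 49 and 49 | (51 − 64388), so the pair is consistent; merging gives n ≡ 2089215 (mod 3723069), where 3723069 = lcm(65317, 2793).
The solution is unique modulo lcm(301, 1519, 2793) = 3723069.

2089215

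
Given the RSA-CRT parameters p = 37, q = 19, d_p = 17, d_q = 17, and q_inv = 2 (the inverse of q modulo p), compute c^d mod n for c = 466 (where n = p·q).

m₁ = c^(d_p) mod p: c ≡ 22 (mod 37), and 22^17 mod 37 = 5.
m₂ = c^(d_q) mod q: c ≡ 10 (mod 19), and 10^17 mod 19 = 2.
h = q_inv·(m₁ − m₂) mod p = 2·(5 − 2) mod 37 = 6.
m = m₂ + h·q = 2 + 6·19 = 116.

116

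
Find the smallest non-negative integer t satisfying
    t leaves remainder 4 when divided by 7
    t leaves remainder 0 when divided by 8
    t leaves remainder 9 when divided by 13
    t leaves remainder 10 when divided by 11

6808

The moduli are pairwise coprime; N = 7·8·13·11 = 8008.
N/7 = 1144; 1144 ≡ 3 (mod 7); 3·5 ≡ 1, so inverse 5.
N/8 = 1001; 1001 ≡ 1 (mod 8), inverse 1.
N/13 = 616; 616 ≡ 5 (mod 13); 5·8 ≡ 1, so inverse 8.
N/11 = 728; 728 ≡ 2 (mod 11); 2·6 ≡ 1, so inverse 6.
t ≡ 4·1144·5 + 0·1001·1 + 9·616·8 + 10·728·6 = 110912.
110912 mod 8008 = 6808.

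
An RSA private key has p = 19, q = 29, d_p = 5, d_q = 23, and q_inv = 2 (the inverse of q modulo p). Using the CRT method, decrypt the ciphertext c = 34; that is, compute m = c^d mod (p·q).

439

m₁ = c^(d_p) mod p: c ≡ 15 (mod 19), and 15^5 mod 19 = 2.
m₂ = c^(d_q) mod q: c ≡ 5 (mod 29), and 5^23 mod 29 = 4.
h = q_inv·(m₁ − m₂) mod p = 2·(2 − 4) mod 19 = 15.
m = m₂ + h·q = 4 + 15·29 = 439.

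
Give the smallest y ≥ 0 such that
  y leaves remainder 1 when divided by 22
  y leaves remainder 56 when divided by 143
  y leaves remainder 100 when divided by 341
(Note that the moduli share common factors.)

2487

gcd(22, 143) = 11 and 11 | (56 − 1), so the pair is consistent; merging gives y ≡ 199 (mod 286), where 286 = lcm(22, 143).
gcd(286, 341) = 11 and 11 | (100 − 199), so the pair is consistent; merging gives y ≡ 2487 (mod 8866), where 8866 = lcm(286, 341).
The solution is unique modulo lcm(22, 143, 341) = 8866.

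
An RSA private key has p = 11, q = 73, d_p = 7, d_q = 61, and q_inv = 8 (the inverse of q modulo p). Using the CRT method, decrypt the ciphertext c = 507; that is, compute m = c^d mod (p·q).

m₁ = c^(d_p) mod p: c ≡ 1 (mod 11), and 1^7 mod 11 = 1.
m₂ = c^(d_q) mod q: c ≡ 69 (mod 73), and 69^61 mod 73 = 41.
h = q_inv·(m₁ − m₂) mod p = 8·(1 − 41) mod 11 = 10.
m = m₂ + h·q = 41 + 10·73 = 771.

771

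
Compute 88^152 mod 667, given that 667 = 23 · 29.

Mod 23: 88 ≡ 19; by Fermat, exponent reduces to 152 mod 22 = 20; 19^20 ≡ 13 (mod 23).
Mod 29: 88 ≡ 1; by Fermat, exponent reduces to 152 mod 28 = 12; 1^12 ≡ 1 (mod 29).
Combine by CRT: x ≡ 13 (mod 23), x ≡ 1 (mod 29) ⇒ x ≡ 59 (mod 667).

59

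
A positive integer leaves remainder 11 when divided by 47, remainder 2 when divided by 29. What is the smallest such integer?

669

Combine the congruences pairwise.
From n ≡ 11 (mod 47) write n = 11 + 47t. Substituting into n ≡ 2 (mod 29) gives 47t ≡ 20 (mod 29), and since 18⁻¹ ≡ 21 (mod 29), t ≡ 14. Hence n ≡ 11 + 47·14 = 669 (mod 1363).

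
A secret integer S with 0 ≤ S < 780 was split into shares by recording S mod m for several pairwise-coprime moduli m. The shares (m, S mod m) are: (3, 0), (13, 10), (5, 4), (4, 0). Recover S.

The moduli are pairwise coprime; N = 3·13·5·4 = 780.
N/3 = 260; 260 ≡ 2 (mod 3); 2·2 ≡ 1, so inverse 2.
N/13 = 60; 60 ≡ 8 (mod 13); 8·5 ≡ 1, so inverse 5.
N/5 = 156; 156 ≡ 1 (mod 5), inverse 1.
N/4 = 195; 195 ≡ 3 (mod 4); 3·3 ≡ 1, so inverse 3.
S ≡ 0·260·2 + 10·60·5 + 4·156·1 + 0·195·3 = 3624.
3624 mod 780 = 504.

504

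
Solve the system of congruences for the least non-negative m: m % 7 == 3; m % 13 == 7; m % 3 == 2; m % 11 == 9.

From m ≡ 3 (mod 7) write m = 3 + 7t. Substituting into m ≡ 7 (mod 13) gives 7t ≡ 4 (mod 13), and since 7⁻¹ ≡ 2 (mod 13), t ≡ 8. Hence m ≡ 3 + 7·8 = 59 (mod 91).
From m ≡ 59 (mod 91) write m = 59 + 91t. Substituting into m ≡ 2 (mod 3) gives 91t ≡ 0 (mod 3), and since 1⁻¹ ≡ 1 (mod 3), t ≡ 0. Hence m ≡ 59 + 91·0 = 59 (mod 273).
From m ≡ 59 (mod 273) write m = 59 + 273t. Substituting into m ≡ 9 (mod 11) gives 273t ≡ 5 (mod 11), and since 9⁻¹ ≡ 5 (mod 11), t ≡ 3. Hence m ≡ 59 + 273·3 = 878 (mod 3003).

878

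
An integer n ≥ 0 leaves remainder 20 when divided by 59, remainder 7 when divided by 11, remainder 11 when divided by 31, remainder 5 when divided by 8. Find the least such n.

58725

The moduli are pairwise coprime; M = 59·11·31·8 = 160952.
M/59 = 2728; 2728 ≡ 14 (mod 59); 14·38 ≡ 1, so inverse 38.
M/11 = 14632; 14632 ≡ 2 (mod 11); 2·6 ≡ 1, so inverse 6.
M/31 = 5192; 5192 ≡ 15 (mod 31); 15·29 ≡ 1, so inverse 29.
M/8 = 20119; 20119 ≡ 7 (mod 8); 7·7 ≡ 1, so inverse 7.
n ≡ 20·2728·38 + 7·14632·6 + 11·5192·29 + 5·20119·7 = 5048237.
5048237 mod 160952 = 58725.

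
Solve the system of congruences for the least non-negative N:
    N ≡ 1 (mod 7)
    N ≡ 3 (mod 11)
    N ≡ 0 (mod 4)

36

Combine the congruences pairwise.
From N ≡ 1 (mod 7) write N = 1 + 7t. Substituting into N ≡ 3 (mod 11) gives 7t ≡ 2 (mod 11), and since 7⁻¹ ≡ 8 (mod 11), t ≡ 5. Hence N ≡ 1 + 7·5 = 36 (mod 77).
From N ≡ 36 (mod 77) write N = 36 + 77t. Substituting into N ≡ 0 (mod 4) gives 77t ≡ 0 (mod 4), and since 1⁻¹ ≡ 1 (mod 4), t ≡ 0. Hence N ≡ 36 + 77·0 = 36 (mod 308).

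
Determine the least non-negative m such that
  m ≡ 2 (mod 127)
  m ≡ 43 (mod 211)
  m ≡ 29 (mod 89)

1366268

From m ≡ 2 (mod 127) write m = 2 + 127t. Substituting into m ≡ 43 (mod 211) gives 127t ≡ 41 (mod 211), and since 127⁻¹ ≡ 108 (mod 211), t ≡ 208. Hence m ≡ 2 + 127·208 = 26418 (mod 26797).
From m ≡ 26418 (mod 26797) write m = 26418 + 26797t. Substituting into m ≡ 29 (mod 89) gives 26797t ≡ 44 (mod 89), and since 8⁻¹ ≡ 78 (mod 89), t ≡ 50. Hence m ≡ 26418 + 26797·50 = 1366268 (mod 2384933).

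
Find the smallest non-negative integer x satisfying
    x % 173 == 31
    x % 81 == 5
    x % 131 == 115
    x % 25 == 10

From x ≡ 31 (mod 173) write x = 31 + 173t. Substituting into x ≡ 5 (mod 81) gives 173t ≡ 55 (mod 81), and since 11⁻¹ ≡ 59 (mod 81), t ≡ 5. Hence x ≡ 31 + 173·5 = 896 (mod 14013).
From x ≡ 896 (mod 14013) write x = 896 + 14013t. Substituting into x ≡ 115 (mod 131) gives 14013t ≡ 5 (mod 131), and since 127⁻¹ ≡ 98 (mod 131), t ≡ 97. Hence x ≡ 896 + 14013·97 = 1360157 (mod 1835703).
From x ≡ 1360157 (mod 1835703) write x = 1360157 + 1835703t. Substituting into x ≡ 10 (mod 25) gives 1835703t ≡ 3 (mod 25), and since 3⁻¹ ≡ 17 (mod 25), t ≡ 1. Hence x ≡ 1360157 + 1835703·1 = 3195860 (mod 45892575).

3195860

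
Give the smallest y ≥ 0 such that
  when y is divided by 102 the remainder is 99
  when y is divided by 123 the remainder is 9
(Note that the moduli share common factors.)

1731

Combine the congruences pairwise.
gcd(102, 123) = 3 and 3 | (9 − 99), so the pair is consistent; merging gives y ≡ 1731 (mod 4182), where 4182 = lcm(102, 123).
The solution is unique modulo lcm(102, 123) = 4182.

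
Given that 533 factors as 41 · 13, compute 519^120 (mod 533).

Mod 41: 519 ≡ 27; since 40 | 120, by Fermat 27^120 ≡ 1 (mod 41).
Mod 13: 519 ≡ 12; since 12 | 120, by Fermat 12^120 ≡ 1 (mod 13).
Combine by CRT: x ≡ 1 (mod 41), x ≡ 1 (mod 13) ⇒ x ≡ 1 (mod 533).

1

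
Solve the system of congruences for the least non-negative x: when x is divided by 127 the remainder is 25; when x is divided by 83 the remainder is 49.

9677

Combine the congruences pairwise.
From x ≡ 25 (mod 127) write x = 25 + 127t. Substituting into x ≡ 49 (mod 83) gives 127t ≡ 24 (mod 83), and since 44⁻¹ ≡ 17 (mod 83), t ≡ 76. Hence x ≡ 25 + 127·76 = 9677 (mod 10541).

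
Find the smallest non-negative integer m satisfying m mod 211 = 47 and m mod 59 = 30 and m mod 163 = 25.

Combine the congruences pairwise.
From m ≡ 47 (mod 211) write m = 47 + 211t. Substituting into m ≡ 30 (mod 59) gives 211t ≡ 42 (mod 59), and since 34⁻¹ ≡ 33 (mod 59), t ≡ 29. Hence m ≡ 47 + 211·29 = 6166 (mod 12449).
From m ≡ 6166 (mod 12449) write m = 6166 + 12449t. Substituting into m ≡ 25 (mod 163) gives 12449t ≡ 53 (mod 163), and since 61⁻¹ ≡ 155 (mod 163), t ≡ 65. Hence m ≡ 6166 + 12449·65 = 815351 (mod 2029187).

815351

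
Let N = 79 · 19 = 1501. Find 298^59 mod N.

Mod 79: 298 ≡ 61; 61^59 ≡ 27 (mod 79).
Mod 19: 298 ≡ 13; by Fermat, exponent reduces to 59 mod 18 = 5; 13^5 ≡ 14 (mod 19).
Combine by CRT: x ≡ 27 (mod 79), x ≡ 14 (mod 19) ⇒ x ≡ 185 (mod 1501).

185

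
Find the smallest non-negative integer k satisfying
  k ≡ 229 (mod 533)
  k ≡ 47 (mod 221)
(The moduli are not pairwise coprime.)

gcd(533, 221) = 13 and 13 | (47 − 229), so the pair is consistent; merging gives k ≡ 8224 (mod 9061), where 9061 = lcm(533, 221).
The solution is unique modulo lcm(533, 221) = 9061.

8224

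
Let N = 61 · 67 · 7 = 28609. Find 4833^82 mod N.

Mod 61: 4833 ≡ 14; by Fermat, exponent reduces to 82 mod 60 = 22; 14^22 ≡ 47 (mod 61).
Mod 67: 4833 ≡ 9; by Fermat, exponent reduces to 82 mod 66 = 16; 9^16 ≡ 22 (mod 67).
Mod 7: 4833 ≡ 3; by Fermat, exponent reduces to 82 mod 6 = 4; 3^4 ≡ 4 (mod 7).
Combine by CRT: x ≡ 47 (mod 61), x ≡ 22 (mod 67), x ≡ 4 (mod 7) ⇒ x ≡ 3707 (mod 28609).

3707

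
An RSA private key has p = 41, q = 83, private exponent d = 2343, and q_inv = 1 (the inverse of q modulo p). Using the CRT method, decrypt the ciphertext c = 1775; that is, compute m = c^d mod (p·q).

2782

d_p = d mod (p−1) = 2343 mod 40 = 23; d_q = d mod (q−1) = 47.
m₁ = c^(d_p) mod p: c ≡ 12 (mod 41), and 12^23 mod 41 = 35.
m₂ = c^(d_q) mod q: c ≡ 32 (mod 83), and 32^47 mod 83 = 43.
h = q_inv·(m₁ − m₂) mod p = 1·(35 − 43) mod 41 = 33.
m = m₂ + h·q = 43 + 33·83 = 2782.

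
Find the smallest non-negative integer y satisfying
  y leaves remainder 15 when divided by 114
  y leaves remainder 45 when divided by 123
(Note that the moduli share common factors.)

Combine the congruences pairwise.
gcd(114, 123) = 3 and 3 | (45 − 15), so the pair is consistent; merging gives y ≡ 2751 (mod 4674), where 4674 = lcm(114, 123).
The solution is unique modulo lcm(114, 123) = 4674.

2751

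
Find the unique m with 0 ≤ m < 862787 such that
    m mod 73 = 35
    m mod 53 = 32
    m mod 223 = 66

The moduli are pairwise coprime; N = 73·53·223 = 862787.
N/73 = 11819; 11819 ≡ 66 (mod 73); 66·52 ≡ 1, so inverse 52.
N/53 = 16279; 16279 ≡ 8 (mod 53); 8·20 ≡ 1, so inverse 20.
N/223 = 3869; 3869 ≡ 78 (mod 223); 78·203 ≡ 1, so inverse 203.
m ≡ 35·11819·52 + 32·16279·20 + 66·3869·203 = 83766002.
83766002 mod 862787 = 75663.

75663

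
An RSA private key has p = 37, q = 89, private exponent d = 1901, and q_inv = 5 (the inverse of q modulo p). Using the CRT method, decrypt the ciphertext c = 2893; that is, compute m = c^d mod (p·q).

271

d_p = d mod (p−1) = 1901 mod 36 = 29; d_q = d mod (q−1) = 53.
m₁ = c^(d_p) mod p: c ≡ 7 (mod 37), and 7^29 mod 37 = 12.
m₂ = c^(d_q) mod q: c ≡ 45 (mod 89), and 45^53 mod 89 = 4.
h = q_inv·(m₁ − m₂) mod p = 5·(12 − 4) mod 37 = 3.
m = m₂ + h·q = 4 + 3·89 = 271.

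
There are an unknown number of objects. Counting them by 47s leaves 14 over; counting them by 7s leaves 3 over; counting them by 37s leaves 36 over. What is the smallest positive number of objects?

The moduli are pairwise coprime; M = 47·7·37 = 12173.
M/47 = 259; 259 ≡ 24 (mod 47); 24·2 ≡ 1, so inverse 2.
M/7 = 1739; 1739 ≡ 3 (mod 7); 3·5 ≡ 1, so inverse 5.
M/37 = 329; 329 ≡ 33 (mod 37); 33·9 ≡ 1, so inverse 9.
N ≡ 14·259·2 + 3·1739·5 + 36·329·9 = 139933.
139933 mod 12173 = 6030.

6030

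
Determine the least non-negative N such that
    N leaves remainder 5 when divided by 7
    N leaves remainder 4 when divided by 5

19

From N ≡ 5 (mod 7) write N = 5 + 7t. Substituting into N ≡ 4 (mod 5) gives 7t ≡ 4 (mod 5), and since 2⁻¹ ≡ 3 (mod 5), t ≡ 2. Hence N ≡ 5 + 7·2 = 19 (mod 35).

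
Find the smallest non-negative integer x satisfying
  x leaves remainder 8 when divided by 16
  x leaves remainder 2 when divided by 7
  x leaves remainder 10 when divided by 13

296

From x ≡ 8 (mod 16) write x = 8 + 16t. Substituting into x ≡ 2 (mod 7) gives 16t ≡ 1 (mod 7), and since 2⁻¹ ≡ 4 (mod 7), t ≡ 4. Hence x ≡ 8 + 16·4 = 72 (mod 112).
From x ≡ 72 (mod 112) write x = 72 + 112t. Substituting into x ≡ 10 (mod 13) gives 112t ≡ 3 (mod 13), and since 8⁻¹ ≡ 5 (mod 13), t ≡ 2. Hence x ≡ 72 + 112·2 = 296 (mod 1456).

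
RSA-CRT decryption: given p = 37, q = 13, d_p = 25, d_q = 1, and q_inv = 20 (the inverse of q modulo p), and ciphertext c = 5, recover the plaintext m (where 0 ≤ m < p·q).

m₁ = c^(d_p) mod p: c ≡ 5 (mod 37), and 5^25 mod 37 = 19.
m₂ = c^(d_q) mod q: c ≡ 5 (mod 13), and 5^1 mod 13 = 5.
h = q_inv·(m₁ − m₂) mod p = 20·(19 − 5) mod 37 = 21.
m = m₂ + h·q = 5 + 21·13 = 278.

278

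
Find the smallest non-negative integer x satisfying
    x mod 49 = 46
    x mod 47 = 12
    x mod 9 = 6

17637

The moduli are pairwise coprime; N = 49·47·9 = 20727.
N/49 = 423; 423 ≡ 31 (mod 49); 31·19 ≡ 1, so inverse 19.
N/47 = 441; 441 ≡ 18 (mod 47); 18·34 ≡ 1, so inverse 34.
N/9 = 2303; 2303 ≡ 8 (mod 9); 8·8 ≡ 1, so inverse 8.
x ≡ 46·423·19 + 12·441·34 + 6·2303·8 = 660174.
660174 mod 20727 = 17637.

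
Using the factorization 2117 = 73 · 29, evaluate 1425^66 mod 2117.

2053

Mod 73: 1425 ≡ 38; 38^66 ≡ 9 (mod 73).
Mod 29: 1425 ≡ 4; by Fermat, exponent reduces to 66 mod 28 = 10; 4^10 ≡ 23 (mod 29).
Combine by CRT: x ≡ 9 (mod 73), x ≡ 23 (mod 29) ⇒ x ≡ 2053 (mod 2117).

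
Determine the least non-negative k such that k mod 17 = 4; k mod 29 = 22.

225

From k ≡ 4 (mod 17) write k = 4 + 17t. Substituting into k ≡ 22 (mod 29) gives 17t ≡ 18 (mod 29), and since 17⁻¹ ≡ 12 (mod 29), t ≡ 13. Hence k ≡ 4 + 17·13 = 225 (mod 493).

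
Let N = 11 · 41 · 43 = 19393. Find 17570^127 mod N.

Mod 11: 17570 ≡ 3; by Fermat, exponent reduces to 127 mod 10 = 7; 3^7 ≡ 9 (mod 11).
Mod 41: 17570 ≡ 22; by Fermat, exponent reduces to 127 mod 40 = 7; 22^7 ≡ 11 (mod 41).
Mod 43: 17570 ≡ 26; by Fermat, exponent reduces to 127 mod 42 = 1; 26^1 ≡ 26 (mod 43).
Combine by CRT: x ≡ 9 (mod 11), x ≡ 11 (mod 41), x ≡ 26 (mod 43) ⇒ x ≡ 11163 (mod 19393).

11163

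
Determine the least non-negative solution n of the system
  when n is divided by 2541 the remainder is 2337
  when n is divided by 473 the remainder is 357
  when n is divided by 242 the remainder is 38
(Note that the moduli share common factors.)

Combine the congruences pairwise.
gcd(2541, 473) = 11 and 11 | (357 − 2337), so the pair is consistent; merging gives n ≡ 55698 (mod 109263), where 109263 = lcm(2541, 473).
gcd(109263, 242) = 121 and 121 | (38 − 55698), so the pair is consistent; merging gives n ≡ 55698 (mod 218526), where 218526 = lcm(109263, 242).
The solution is unique modulo lcm(2541, 473, 242) = 218526.

55698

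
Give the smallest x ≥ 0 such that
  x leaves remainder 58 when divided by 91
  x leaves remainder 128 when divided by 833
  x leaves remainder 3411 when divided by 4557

71766

Combine the congruences pairwise.
gcd(91, 833) = 7 and 7 | (128 − 58), so the pair is consistent; merging gives x ≡ 6792 (mod 10829), where 10829 = lcm(91, 833).
gcd(10829, 4557) = 49 and 49 | (3411 − 6792), so the pair is consistent; merging gives x ≡ 71766 (mod 1007097), where 1007097 = lcm(10829, 4557).
The solution is unique modulo lcm(91, 833, 4557) = 1007097.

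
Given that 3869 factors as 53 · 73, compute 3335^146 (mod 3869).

Mod 53: 3335 ≡ 49; by Fermat, exponent reduces to 146 mod 52 = 42; 49^42 ≡ 42 (mod 53).
Mod 73: 3335 ≡ 50; by Fermat, exponent reduces to 146 mod 72 = 2; 50^2 ≡ 18 (mod 73).
Combine by CRT: x ≡ 42 (mod 53), x ≡ 18 (mod 73) ⇒ x ≡ 2427 (mod 3869).

2427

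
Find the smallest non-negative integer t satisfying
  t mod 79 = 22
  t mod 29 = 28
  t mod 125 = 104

123104

From t ≡ 22 (mod 79) write t = 22 + 79s. Substituting into t ≡ 28 (mod 29) gives 79s ≡ 6 (mod 29), and since 21⁻¹ ≡ 18 (mod 29), s ≡ 21. Hence t ≡ 22 + 79·21 = 1681 (mod 2291).
From t ≡ 1681 (mod 2291) write t = 1681 + 2291s. Substituting into t ≡ 104 (mod 125) gives 2291s ≡ 48 (mod 125), and since 41⁻¹ ≡ 61 (mod 125), s ≡ 53. Hence t ≡ 1681 + 2291·53 = 123104 (mod 286375).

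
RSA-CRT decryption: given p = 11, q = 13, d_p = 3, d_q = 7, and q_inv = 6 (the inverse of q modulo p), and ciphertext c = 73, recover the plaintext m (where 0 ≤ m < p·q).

57

m₁ = c^(d_p) mod p: c ≡ 7 (mod 11), and 7^3 mod 11 = 2.
m₂ = c^(d_q) mod q: c ≡ 8 (mod 13), and 8^7 mod 13 = 5.
h = q_inv·(m₁ − m₂) mod p = 6·(2 − 5) mod 11 = 4.
m = m₂ + h·q = 5 + 4·13 = 57.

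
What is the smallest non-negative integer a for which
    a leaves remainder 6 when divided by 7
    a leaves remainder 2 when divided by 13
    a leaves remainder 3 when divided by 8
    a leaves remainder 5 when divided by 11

Combine the congruences pairwise.
From a ≡ 6 (mod 7) write a = 6 + 7t. Substituting into a ≡ 2 (mod 13) gives 7t ≡ 9 (mod 13), and since 7⁻¹ ≡ 2 (mod 13), t ≡ 5. Hence a ≡ 6 + 7·5 = 41 (mod 91).
From a ≡ 41 (mod 91) write a = 41 + 91t. Substituting into a ≡ 3 (mod 8) gives 91t ≡ 2 (mod 8), and since 3⁻¹ ≡ 3 (mod 8), t ≡ 6. Hence a ≡ 41 + 91·6 = 587 (mod 728).
From a ≡ 587 (mod 728) write a = 587 + 728t. Substituting into a ≡ 5 (mod 11) gives 728t ≡ 1 (mod 11), and since 2⁻¹ ≡ 6 (mod 11), t ≡ 6. Hence a ≡ 587 + 728·6 = 4955 (mod 8008).

4955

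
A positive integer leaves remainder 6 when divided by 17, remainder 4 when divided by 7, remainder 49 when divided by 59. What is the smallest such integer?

Combine the congruences pairwise.
From x ≡ 6 (mod 17) write x = 6 + 17t. Substituting into x ≡ 4 (mod 7) gives 17t ≡ 5 (mod 7), and since 3⁻¹ ≡ 5 (mod 7), t ≡ 4. Hence x ≡ 6 + 17·4 = 74 (mod 119).
From x ≡ 74 (mod 119) write x = 74 + 119t. Substituting into x ≡ 49 (mod 59) gives 119t ≡ 34 (mod 59), and since 1⁻¹ ≡ 1 (mod 59), t ≡ 34. Hence x ≡ 74 + 119·34 = 4120 (mod 7021).

4120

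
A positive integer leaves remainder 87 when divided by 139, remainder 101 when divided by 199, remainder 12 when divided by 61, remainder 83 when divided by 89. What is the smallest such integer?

115220106

The moduli are pairwise coprime; N = 139·199·61·89 = 150171569.
N/139 = 1080371; 1080371 ≡ 63 (mod 139); 63·64 ≡ 1, so inverse 64.
N/199 = 754631; 754631 ≡ 23 (mod 199); 23·26 ≡ 1, so inverse 26.
N/61 = 2461829; 2461829 ≡ 52 (mod 61); 52·27 ≡ 1, so inverse 27.
N/89 = 1687321; 1687321 ≡ 59 (mod 89); 59·86 ≡ 1, so inverse 86.
x ≡ 87·1080371·64 + 101·754631·26 + 12·2461829·27 + 83·1687321·86 = 20838896628.
20838896628 mod 150171569 = 115220106.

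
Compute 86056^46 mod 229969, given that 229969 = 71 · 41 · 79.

Mod 71: 86056 ≡ 4; 4^46 ≡ 50 (mod 71).
Mod 41: 86056 ≡ 38; by Fermat, exponent reduces to 46 mod 40 = 6; 38^6 ≡ 32 (mod 41).
Mod 79: 86056 ≡ 25; 25^46 ≡ 36 (mod 79).
Combine by CRT: x ≡ 50 (mod 71), x ≡ 32 (mod 41), x ≡ 36 (mod 79) ⇒ x ≡ 150215 (mod 229969).

150215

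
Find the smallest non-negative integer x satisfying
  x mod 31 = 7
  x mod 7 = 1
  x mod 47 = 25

The moduli are pairwise coprime; N = 31·7·47 = 10199.
N/31 = 329; 329 ≡ 19 (mod 31); 19·18 ≡ 1, so inverse 18.
N/7 = 1457; 1457 ≡ 1 (mod 7), inverse 1.
N/47 = 217; 217 ≡ 29 (mod 47); 29·13 ≡ 1, so inverse 13.
x ≡ 7·329·18 + 1·1457·1 + 25·217·13 = 113436.
113436 mod 10199 = 1247.

1247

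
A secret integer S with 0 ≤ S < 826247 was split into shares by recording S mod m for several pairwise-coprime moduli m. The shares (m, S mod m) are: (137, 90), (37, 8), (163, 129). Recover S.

Combine the congruences pairwise.
From S ≡ 90 (mod 137) write S = 90 + 137t. Substituting into S ≡ 8 (mod 37) gives 137t ≡ 29 (mod 37), and since 26⁻¹ ≡ 10 (mod 37), t ≡ 31. Hence S ≡ 90 + 137·31 = 4337 (mod 5069).
From S ≡ 4337 (mod 5069) write S = 4337 + 5069t. Substituting into S ≡ 129 (mod 163) gives 5069t ≡ 30 (mod 163), and since 16⁻¹ ≡ 51 (mod 163), t ≡ 63. Hence S ≡ 4337 + 5069·63 = 323684 (mod 826247).

323684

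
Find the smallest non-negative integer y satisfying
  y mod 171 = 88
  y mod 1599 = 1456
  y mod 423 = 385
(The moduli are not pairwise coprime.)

gcd(171, 1599) = 3 and 3 | (1456 − 88), so the pair is consistent; merging gives y ≡ 1456 (mod 91143), where 91143 = lcm(171, 1599).
gcd(91143, 423) = 9 and 9 | (385 − 1456), so the pair is consistent; merging gives y ≡ 92599 (mod 4283721), where 4283721 = lcm(91143, 423).
The solution is unique modulo lcm(171, 1599, 423) = 4283721.

92599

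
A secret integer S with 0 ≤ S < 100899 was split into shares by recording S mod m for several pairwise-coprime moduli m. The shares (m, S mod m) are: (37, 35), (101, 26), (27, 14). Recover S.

From S ≡ 35 (mod 37) write S = 35 + 37t. Substituting into S ≡ 26 (mod 101) gives 37t ≡ 92 (mod 101), and since 37⁻¹ ≡ 71 (mod 101), t ≡ 68. Hence S ≡ 35 + 37·68 = 2551 (mod 3737).
From S ≡ 2551 (mod 3737) write S = 2551 + 3737t. Substituting into S ≡ 14 (mod 27) gives 3737t ≡ 1 (mod 27), and since 11⁻¹ ≡ 5 (mod 27), t ≡ 5. Hence S ≡ 2551 + 3737·5 = 21236 (mod 100899).

21236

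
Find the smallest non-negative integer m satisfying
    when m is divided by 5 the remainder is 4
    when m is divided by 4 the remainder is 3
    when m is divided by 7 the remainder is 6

139

The moduli are pairwise coprime; N = 5·4·7 = 140.
N/5 = 28; 28 ≡ 3 (mod 5); 3·2 ≡ 1, so inverse 2.
N/4 = 35; 35 ≡ 3 (mod 4); 3·3 ≡ 1, so inverse 3.
N/7 = 20; 20 ≡ 6 (mod 7); 6·6 ≡ 1, so inverse 6.
m ≡ 4·28·2 + 3·35·3 + 6·20·6 = 1259.
1259 mod 140 = 139.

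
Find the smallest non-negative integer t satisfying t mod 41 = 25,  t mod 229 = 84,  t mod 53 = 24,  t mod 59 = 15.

26831327

Combine the congruences pairwise.
From t ≡ 25 (mod 41) write t = 25 + 41s. Substituting into t ≡ 84 (mod 229) gives 41s ≡ 59 (mod 229), and since 41⁻¹ ≡ 162 (mod 229), s ≡ 169. Hence t ≡ 25 + 41·169 = 6954 (mod 9389).
From t ≡ 6954 (mod 9389) write t = 6954 + 9389s. Substituting into t ≡ 24 (mod 53) gives 9389s ≡ 13 (mod 53), and since 8⁻¹ ≡ 20 (mod 53), s ≡ 48. Hence t ≡ 6954 + 9389·48 = 457626 (mod 497617).
From t ≡ 457626 (mod 497617) write t = 457626 + 497617s. Substituting into t ≡ 15 (mod 59) gives 497617s ≡ 52 (mod 59), and since 11⁻¹ ≡ 43 (mod 59), s ≡ 53. Hence t ≡ 457626 + 497617·53 = 26831327 (mod 29359403).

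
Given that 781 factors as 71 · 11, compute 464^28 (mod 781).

Mod 71: 464 ≡ 38; 38^28 ≡ 25 (mod 71).
Mod 11: 464 ≡ 2; by Fermat, exponent reduces to 28 mod 10 = 8; 2^8 ≡ 3 (mod 11).
Combine by CRT: x ≡ 25 (mod 71), x ≡ 3 (mod 11) ⇒ x ≡ 25 (mod 781).

25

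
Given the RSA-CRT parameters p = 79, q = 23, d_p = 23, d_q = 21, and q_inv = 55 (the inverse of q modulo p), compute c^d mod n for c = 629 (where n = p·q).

m₁ = c^(d_p) mod p: c ≡ 76 (mod 79), and 76^23 mod 79 = 5.
m₂ = c^(d_q) mod q: c ≡ 8 (mod 23), and 8^21 mod 23 = 3.
h = q_inv·(m₁ − m₂) mod p = 55·(5 − 3) mod 79 = 31.
m = m₂ + h·q = 3 + 31·23 = 716.

716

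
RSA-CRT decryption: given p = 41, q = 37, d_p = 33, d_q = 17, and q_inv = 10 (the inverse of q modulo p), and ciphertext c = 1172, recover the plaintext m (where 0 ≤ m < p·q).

m₁ = c^(d_p) mod p: c ≡ 24 (mod 41), and 24^33 mod 41 = 22.
m₂ = c^(d_q) mod q: c ≡ 25 (mod 37), and 25^17 mod 37 = 3.
h = q_inv·(m₁ − m₂) mod p = 10·(22 − 3) mod 41 = 26.
m = m₂ + h·q = 3 + 26·37 = 965.

965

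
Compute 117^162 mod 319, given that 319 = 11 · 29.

Mod 11: 117 ≡ 7; by Fermat, exponent reduces to 162 mod 10 = 2; 7^2 ≡ 5 (mod 11).
Mod 29: 117 ≡ 1; by Fermat, exponent reduces to 162 mod 28 = 22; 1^22 ≡ 1 (mod 29).
Combine by CRT: x ≡ 5 (mod 11), x ≡ 1 (mod 29) ⇒ x ≡ 291 (mod 319).

291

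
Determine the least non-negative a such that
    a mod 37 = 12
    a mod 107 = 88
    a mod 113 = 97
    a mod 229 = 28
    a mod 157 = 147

From a ≡ 12 (mod 37) write a = 12 + 37t. Substituting into a ≡ 88 (mod 107) gives 37t ≡ 76 (mod 107), and since 37⁻¹ ≡ 81 (mod 107), t ≡ 57. Hence a ≡ 12 + 37·57 = 2121 (mod 3959).
From a ≡ 2121 (mod 3959) write a = 2121 + 3959t. Substituting into a ≡ 97 (mod 113) gives 3959t ≡ 10 (mod 113), and since 4⁻¹ ≡ 85 (mod 113), t ≡ 59. Hence a ≡ 2121 + 3959·59 = 235702 (mod 447367).
From a ≡ 235702 (mod 447367) write a = 235702 + 447367t. Substituting into a ≡ 28 (mod 229) gives 447367t ≡ 196 (mod 229), and since 130⁻¹ ≡ 37 (mod 229), t ≡ 153. Hence a ≡ 235702 + 447367·153 = 68682853 (mod 102447043).
From a ≡ 68682853 (mod 102447043) write a = 68682853 + 102447043t. Substituting into a ≡ 147 (mod 157) gives 102447043t ≡ 84 (mod 157), and since 147⁻¹ ≡ 47 (mod 157), t ≡ 23. Hence a ≡ 68682853 + 102447043·23 = 2424964842 (mod 16084185751).

2424964842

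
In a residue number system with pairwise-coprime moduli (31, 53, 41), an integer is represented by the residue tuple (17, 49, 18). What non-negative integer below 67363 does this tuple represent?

49710

The moduli are pairwise coprime; N = 31·53·41 = 67363.
N/31 = 2173; 2173 ≡ 3 (mod 31); 3·21 ≡ 1, so inverse 21.
N/53 = 1271; 1271 ≡ 52 (mod 53); 52·52 ≡ 1, so inverse 52.
N/41 = 1643; 1643 ≡ 3 (mod 41); 3·14 ≡ 1, so inverse 14.
x ≡ 17·2173·21 + 49·1271·52 + 18·1643·14 = 4428305.
4428305 mod 67363 = 49710.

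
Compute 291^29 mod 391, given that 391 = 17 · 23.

287

Mod 17: 291 ≡ 2; by Fermat, exponent reduces to 29 mod 16 = 13; 2^13 ≡ 15 (mod 17).
Mod 23: 291 ≡ 15; by Fermat, exponent reduces to 29 mod 22 = 7; 15^7 ≡ 11 (mod 23).
Combine by CRT: x ≡ 15 (mod 17), x ≡ 11 (mod 23) ⇒ x ≡ 287 (mod 391).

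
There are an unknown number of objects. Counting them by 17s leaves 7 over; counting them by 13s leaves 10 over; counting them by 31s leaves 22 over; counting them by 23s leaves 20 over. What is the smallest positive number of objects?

From N ≡ 7 (mod 17) write N = 7 + 17t. Substituting into N ≡ 10 (mod 13) gives 17t ≡ 3 (mod 13), and since 4⁻¹ ≡ 10 (mod 13), t ≡ 4. Hence N ≡ 7 + 17·4 = 75 (mod 221).
From N ≡ 75 (mod 221) write N = 75 + 221t. Substituting into N ≡ 22 (mod 31) gives 221t ≡ 9 (mod 31), and since 4⁻¹ ≡ 8 (mod 31), t ≡ 10. Hence N ≡ 75 + 221·10 = 2285 (mod 6851).
From N ≡ 2285 (mod 6851) write N = 2285 + 6851t. Substituting into N ≡ 20 (mod 23) gives 6851t ≡ 12 (mod 23), and since 20⁻¹ ≡ 15 (mod 23), t ≡ 19. Hence N ≡ 2285 + 6851·19 = 132454 (mod 157573).

132454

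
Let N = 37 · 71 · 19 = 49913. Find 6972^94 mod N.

Mod 37: 6972 ≡ 16; by Fermat, exponent reduces to 94 mod 36 = 22; 16^22 ≡ 9 (mod 37).
Mod 71: 6972 ≡ 14; by Fermat, exponent reduces to 94 mod 70 = 24; 14^24 ≡ 5 (mod 71).
Mod 19: 6972 ≡ 18; by Fermat, exponent reduces to 94 mod 18 = 4; 18^4 ≡ 1 (mod 19).
Combine by CRT: x ≡ 9 (mod 37), x ≡ 5 (mod 71), x ≡ 1 (mod 19) ⇒ x ≡ 37564 (mod 49913).

37564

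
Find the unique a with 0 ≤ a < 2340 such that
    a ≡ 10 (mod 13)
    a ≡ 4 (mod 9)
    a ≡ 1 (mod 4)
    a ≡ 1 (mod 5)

Combine the congruences pairwise.
From a ≡ 10 (mod 13) write a = 10 + 13t. Substituting into a ≡ 4 (mod 9) gives 13t ≡ 3 (mod 9), and since 4⁻¹ ≡ 7 (mod 9), t ≡ 3. Hence a ≡ 10 + 13·3 = 49 (mod 117).
From a ≡ 49 (mod 117) write a = 49 + 117t. Substituting into a ≡ 1 (mod 4) gives 117t ≡ 0 (mod 4), and since 1⁻¹ ≡ 1 (mod 4), t ≡ 0. Hence a ≡ 49 + 117·0 = 49 (mod 468).
From a ≡ 49 (mod 468) write a = 49 + 468t. Substituting into a ≡ 1 (mod 5) gives 468t ≡ 2 (mod 5), and since 3⁻¹ ≡ 2 (mod 5), t ≡ 4. Hence a ≡ 49 + 468·4 = 1921 (mod 2340).

1921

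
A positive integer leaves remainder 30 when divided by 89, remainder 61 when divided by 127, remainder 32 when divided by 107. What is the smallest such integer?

208468

From n ≡ 30 (mod 89) write n = 30 + 89t. Substituting into n ≡ 61 (mod 127) gives 89t ≡ 31 (mod 127), and since 89⁻¹ ≡ 10 (mod 127), t ≡ 56. Hence n ≡ 30 + 89·56 = 5014 (mod 11303).
From n ≡ 5014 (mod 11303) write n = 5014 + 11303t. Substituting into n ≡ 32 (mod 107) gives 11303t ≡ 47 (mod 107), and since 68⁻¹ ≡ 96 (mod 107), t ≡ 18. Hence n ≡ 5014 + 11303·18 = 208468 (mod 1209421).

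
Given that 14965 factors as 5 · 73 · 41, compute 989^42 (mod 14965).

Mod 5: 989 ≡ 4; by Fermat, exponent reduces to 42 mod 4 = 2; 4^2 ≡ 1 (mod 5).
Mod 73: 989 ≡ 40; 40^42 ≡ 70 (mod 73).
Mod 41: 989 ≡ 5; by Fermat, exponent reduces to 42 mod 40 = 2; 5^2 ≡ 25 (mod 41).
Combine by CRT: x ≡ 1 (mod 5), x ≡ 70 (mod 73), x ≡ 25 (mod 41) ⇒ x ≡ 6421 (mod 14965).

6421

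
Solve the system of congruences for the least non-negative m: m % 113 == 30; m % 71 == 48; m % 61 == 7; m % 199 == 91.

The moduli are pairwise coprime; N = 113·71·61·199 = 97391197.
N/113 = 861869; 861869 ≡ 18 (mod 113); 18·44 ≡ 1, so inverse 44.
N/71 = 1371707; 1371707 ≡ 58 (mod 71); 58·60 ≡ 1, so inverse 60.
N/61 = 1596577; 1596577 ≡ 24 (mod 61); 24·28 ≡ 1, so inverse 28.
N/199 = 489403; 489403 ≡ 62 (mod 199); 62·61 ≡ 1, so inverse 61.
m ≡ 30·861869·44 + 48·1371707·60 + 7·1596577·28 + 91·489403·61 = 8117788385.
8117788385 mod 97391197 = 34319034.

34319034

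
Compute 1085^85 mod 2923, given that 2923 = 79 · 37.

Mod 79: 1085 ≡ 58; by Fermat, exponent reduces to 85 mod 78 = 7; 58^7 ≡ 69 (mod 79).
Mod 37: 1085 ≡ 12; by Fermat, exponent reduces to 85 mod 36 = 13; 12^13 ≡ 16 (mod 37).
Combine by CRT: x ≡ 69 (mod 79), x ≡ 16 (mod 37) ⇒ x ≡ 1570 (mod 2923).

1570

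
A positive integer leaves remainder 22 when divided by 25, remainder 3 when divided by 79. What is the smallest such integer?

Combine the congruences pairwise.
From x ≡ 22 (mod 25) write x = 22 + 25t. Substituting into x ≡ 3 (mod 79) gives 25t ≡ 60 (mod 79), and since 25⁻¹ ≡ 19 (mod 79), t ≡ 34. Hence x ≡ 22 + 25·34 = 872 (mod 1975).

872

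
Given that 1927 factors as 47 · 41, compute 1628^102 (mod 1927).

1250

Mod 47: 1628 ≡ 30; by Fermat, exponent reduces to 102 mod 46 = 10; 30^10 ≡ 28 (mod 47).
Mod 41: 1628 ≡ 29; by Fermat, exponent reduces to 102 mod 40 = 22; 29^22 ≡ 20 (mod 41).
Combine by CRT: x ≡ 28 (mod 47), x ≡ 20 (mod 41) ⇒ x ≡ 1250 (mod 1927).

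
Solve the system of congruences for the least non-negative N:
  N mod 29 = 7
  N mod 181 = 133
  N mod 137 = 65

The moduli are pairwise coprime; M = 29·181·137 = 719113.
M/29 = 24797; 24797 ≡ 2 (mod 29); 2·15 ≡ 1, so inverse 15.
M/181 = 3973; 3973 ≡ 172 (mod 181); 172·20 ≡ 1, so inverse 20.
M/137 = 5249; 5249 ≡ 43 (mod 137); 43·51 ≡ 1, so inverse 51.
N ≡ 7·24797·15 + 133·3973·20 + 65·5249·51 = 30572300.
30572300 mod 719113 = 369554.

369554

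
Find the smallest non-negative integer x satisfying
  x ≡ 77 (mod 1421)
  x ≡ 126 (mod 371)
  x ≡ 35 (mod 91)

844151

gcd(1421, 371) = 7 and 7 | (126 − 77), so the pair is consistent; merging gives x ≡ 15708 (mod 75313), where 75313 = lcm(1421, 371).
gcd(75313, 91) = 7 and 7 | (35 − 15708), so the pair is consistent; merging gives x ≡ 844151 (mod 979069), where 979069 = lcm(75313, 91).
The solution is unique modulo lcm(1421, 371, 91) = 979069.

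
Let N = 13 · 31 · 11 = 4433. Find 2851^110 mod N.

1706

Mod 13: 2851 ≡ 4; by Fermat, exponent reduces to 110 mod 12 = 2; 4^2 ≡ 3 (mod 13).
Mod 31: 2851 ≡ 30; by Fermat, exponent reduces to 110 mod 30 = 20; 30^20 ≡ 1 (mod 31).
Mod 11: 2851 ≡ 2; since 10 | 110, by Fermat 2^110 ≡ 1 (mod 11).
Combine by CRT: x ≡ 3 (mod 13), x ≡ 1 (mod 31), x ≡ 1 (mod 11) ⇒ x ≡ 1706 (mod 4433).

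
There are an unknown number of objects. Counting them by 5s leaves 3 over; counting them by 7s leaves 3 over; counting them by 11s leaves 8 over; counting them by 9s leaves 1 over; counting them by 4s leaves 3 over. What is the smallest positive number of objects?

From N ≡ 3 (mod 5) write N = 3 + 5t. Substituting into N ≡ 3 (mod 7) gives 5t ≡ 0 (mod 7), and since 5⁻¹ ≡ 3 (mod 7), t ≡ 0. Hence N ≡ 3 + 5·0 = 3 (mod 35).
From N ≡ 3 (mod 35) write N = 3 + 35t. Substituting into N ≡ 8 (mod 11) gives 35t ≡ 5 (mod 11), and since 2⁻¹ ≡ 6 (mod 11), t ≡ 8. Hence N ≡ 3 + 35·8 = 283 (mod 385).
From N ≡ 283 (mod 385) write N = 283 + 385t. Substituting into N ≡ 1 (mod 9) gives 385t ≡ 6 (mod 9), and since 7⁻¹ ≡ 4 (mod 9), t ≡ 6. Hence N ≡ 283 + 385·6 = 2593 (mod 3465).
From N ≡ 2593 (mod 3465) write N = 2593 + 3465t. Substituting into N ≡ 3 (mod 4) gives 3465t ≡ 2 (mod 4), and since 1⁻¹ ≡ 1 (mod 4), t ≡ 2. Hence N ≡ 2593 + 3465·2 = 9523 (mod 13860).

9523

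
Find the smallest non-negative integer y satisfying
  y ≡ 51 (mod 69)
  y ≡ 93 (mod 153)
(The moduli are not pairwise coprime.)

1776

gcd(69, 153) = 3 and 3 | (93 − 51), so the pair is consistent; merging gives y ≡ 1776 (mod 3519), where 3519 = lcm(69, 153).
The solution is unique modulo lcm(69, 153) = 3519.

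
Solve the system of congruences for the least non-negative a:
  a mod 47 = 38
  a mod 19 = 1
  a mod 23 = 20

Combine the congruences pairwise.
From a ≡ 38 (mod 47) write a = 38 + 47t. Substituting into a ≡ 1 (mod 19) gives 47t ≡ 1 (mod 19), and since 9⁻¹ ≡ 17 (mod 19), t ≡ 17. Hence a ≡ 38 + 47·17 = 837 (mod 893).
From a ≡ 837 (mod 893) write a = 837 + 893t. Substituting into a ≡ 20 (mod 23) gives 893t ≡ 11 (mod 23), and since 19⁻¹ ≡ 17 (mod 23), t ≡ 3. Hence a ≡ 837 + 893·3 = 3516 (mod 20539).

3516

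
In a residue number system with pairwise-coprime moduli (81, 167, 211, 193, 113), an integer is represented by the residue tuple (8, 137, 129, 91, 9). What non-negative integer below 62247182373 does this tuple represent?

The moduli are pairwise coprime; N = 81·167·211·193·113 = 62247182373.
N/81 = 768483733; 768483733 ≡ 40 (mod 81); 40·79 ≡ 1, so inverse 79.
N/167 = 372737619; 372737619 ≡ 132 (mod 167); 132·62 ≡ 1, so inverse 62.
N/211 = 295010343; 295010343 ≡ 60 (mod 211); 60·102 ≡ 1, so inverse 102.
N/193 = 322524261; 322524261 ≡ 31 (mod 193); 31·137 ≡ 1, so inverse 137.
N/113 = 550860021; 550860021 ≡ 50 (mod 113); 50·52 ≡ 1, so inverse 52.
x ≡ 8·768483733·79 + 137·372737619·62 + 129·295010343·102 + 91·322524261·137 + 9·550860021·52 = 11812173599951.
11812173599951 mod 62247182373 = 47456131454.

47456131454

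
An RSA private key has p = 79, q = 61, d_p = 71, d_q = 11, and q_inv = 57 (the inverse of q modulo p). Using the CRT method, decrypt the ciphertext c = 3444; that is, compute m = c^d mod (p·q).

m₁ = c^(d_p) mod p: c ≡ 47 (mod 79), and 47^71 mod 79 = 63.
m₂ = c^(d_q) mod q: c ≡ 28 (mod 61), and 28^11 mod 61 = 33.
h = q_inv·(m₁ − m₂) mod p = 57·(63 − 33) mod 79 = 51.
m = m₂ + h·q = 33 + 51·61 = 3144.

3144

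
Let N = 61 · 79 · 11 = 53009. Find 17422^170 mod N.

Mod 61: 17422 ≡ 37; by Fermat, exponent reduces to 170 mod 60 = 50; 37^50 ≡ 60 (mod 61).
Mod 79: 17422 ≡ 42; by Fermat, exponent reduces to 170 mod 78 = 14; 42^14 ≡ 19 (mod 79).
Mod 11: 17422 ≡ 9; since 10 | 170, by Fermat 9^170 ≡ 1 (mod 11).
Combine by CRT: x ≡ 60 (mod 61), x ≡ 19 (mod 79), x ≡ 1 (mod 11) ⇒ x ≡ 35806 (mod 53009).

35806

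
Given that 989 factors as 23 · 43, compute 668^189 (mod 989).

Mod 23: 668 ≡ 1; by Fermat, exponent reduces to 189 mod 22 = 13; 1^13 ≡ 1 (mod 23).
Mod 43: 668 ≡ 23; by Fermat, exponent reduces to 189 mod 42 = 21; 23^21 ≡ 1 (mod 43).
Combine by CRT: x ≡ 1 (mod 23), x ≡ 1 (mod 43) ⇒ x ≡ 1 (mod 989).

1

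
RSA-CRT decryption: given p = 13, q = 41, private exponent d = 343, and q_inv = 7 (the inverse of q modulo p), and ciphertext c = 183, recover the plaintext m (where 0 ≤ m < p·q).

521

d_p = d mod (p−1) = 343 mod 12 = 7; d_q = d mod (q−1) = 23.
m₁ = c^(d_p) mod p: c ≡ 1 (mod 13), and 1^7 mod 13 = 1.
m₂ = c^(d_q) mod q: c ≡ 19 (mod 41), and 19^23 mod 41 = 29.
h = q_inv·(m₁ − m₂) mod p = 7·(1 − 29) mod 13 = 12.
m = m₂ + h·q = 29 + 12·41 = 521.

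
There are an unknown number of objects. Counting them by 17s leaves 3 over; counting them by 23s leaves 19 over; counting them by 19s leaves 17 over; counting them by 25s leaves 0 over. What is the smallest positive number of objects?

The moduli are pairwise coprime; M = 17·23·19·25 = 185725.
M/17 = 10925; 10925 ≡ 11 (mod 17); 11·14 ≡ 1, so inverse 14.
M/23 = 8075; 8075 ≡ 2 (mod 23); 2·12 ≡ 1, so inverse 12.
M/19 = 9775; 9775 ≡ 9 (mod 19); 9·17 ≡ 1, so inverse 17.
M/25 = 7429; 7429 ≡ 4 (mod 25); 4·19 ≡ 1, so inverse 19.
N ≡ 3·10925·14 + 19·8075·12 + 17·9775·17 + 0·7429·19 = 5124925.
5124925 mod 185725 = 110350.

110350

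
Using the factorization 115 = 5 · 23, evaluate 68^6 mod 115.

24

Mod 5: 68 ≡ 3; by Fermat, exponent reduces to 6 mod 4 = 2; 3^2 ≡ 4 (mod 5).
Mod 23: 68 ≡ 22; 22^6 ≡ 1 (mod 23).
Combine by CRT: x ≡ 4 (mod 5), x ≡ 1 (mod 23) ⇒ x ≡ 24 (mod 115).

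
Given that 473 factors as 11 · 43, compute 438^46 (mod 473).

Mod 11: 438 ≡ 9; by Fermat, exponent reduces to 46 mod 10 = 6; 9^6 ≡ 9 (mod 11).
Mod 43: 438 ≡ 8; by Fermat, exponent reduces to 46 mod 42 = 4; 8^4 ≡ 11 (mod 43).
Combine by CRT: x ≡ 9 (mod 11), x ≡ 11 (mod 43) ⇒ x ≡ 97 (mod 473).

97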